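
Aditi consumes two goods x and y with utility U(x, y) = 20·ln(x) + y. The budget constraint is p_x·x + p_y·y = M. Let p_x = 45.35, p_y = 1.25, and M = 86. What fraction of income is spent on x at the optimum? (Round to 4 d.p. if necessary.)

share on x = 0.2907

Set MRS = p_x/p_y: (20/x)/1 = p_x/p_y.
So x*(p_x,p_y) = 20·p_y/p_x, independent of income; and y* = (M − 20·p_y)/p_y.
At the given prices: x* = 20·1.25/45.35 = 0.5513, and y* = 48.8.
Expenditure on x: 45.35·0.5513 = 25; share = 0.2907.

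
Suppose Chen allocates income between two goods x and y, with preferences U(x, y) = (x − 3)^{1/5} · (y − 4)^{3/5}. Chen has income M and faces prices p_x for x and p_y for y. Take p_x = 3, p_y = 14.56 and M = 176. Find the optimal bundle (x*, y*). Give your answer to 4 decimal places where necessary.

Let x' = x−3, y' = y−4. MRS = (1/3)·y'/x' = p_x/p_y.
Substituting into the budget: x* = 3 + 0.25·(M − 3·p_x − 4·p_y)/p_x, and y* = 4 + 0.75·(…)/p_y.
Discretionary income = 176 − 3·3 − 4·14.56 = 108.76; x* = 3 + 0.25·108.76/3 = 12.0633; y* = 4 + 0.75·108.76/14.56 = 9.6023.

x* = 12.0633, y* = 9.6023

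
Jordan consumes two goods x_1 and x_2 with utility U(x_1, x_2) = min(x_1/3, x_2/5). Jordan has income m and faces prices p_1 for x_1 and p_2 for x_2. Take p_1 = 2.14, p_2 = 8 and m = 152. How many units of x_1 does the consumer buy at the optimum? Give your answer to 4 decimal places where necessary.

Here 3·2.14 + 5·8 = 46.42, giving x_1* = 9.8234.

x_1* = 9.8234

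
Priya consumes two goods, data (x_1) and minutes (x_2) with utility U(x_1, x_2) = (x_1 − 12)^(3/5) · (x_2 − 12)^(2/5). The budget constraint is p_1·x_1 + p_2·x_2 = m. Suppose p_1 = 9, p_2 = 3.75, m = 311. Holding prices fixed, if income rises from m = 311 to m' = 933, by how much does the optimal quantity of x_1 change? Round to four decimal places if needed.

Δx_1* = 41.4667

This is Cobb-Douglas in (x_1−12, x_2−12): tangency gives 0.6·p_2·(x_2−12) = 0.4·p_1·(x_1−12).
After buying the subsistence bundle (12, 12), a share 0.6 of the remaining income goes to x_1: x_1* = 12 + 0.6·(m − 12p_1 − 12p_2)/p_1.
Discretionary income = 311 − 12·9 − 12·3.75 = 158; x_1* = 12 + 0.6·158/9 = 22.5333.
At m' = 933: x_1* = 64. Change: 64 − 22.5333 = 41.4667.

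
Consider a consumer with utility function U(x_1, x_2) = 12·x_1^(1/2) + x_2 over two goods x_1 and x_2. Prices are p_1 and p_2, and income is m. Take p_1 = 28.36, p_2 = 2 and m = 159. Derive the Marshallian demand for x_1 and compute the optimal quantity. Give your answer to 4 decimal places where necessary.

x_1* = 0.179

Set MRS = p_1/p_2: 6·x_1^(−1/2) = p_1/p_2.
Thus x_1* = (6·p_2/p_1)² — independent of m — with the rest of income spent on x_2.
Plugging in: x_1* = (6·2/28.36)² = 0.179.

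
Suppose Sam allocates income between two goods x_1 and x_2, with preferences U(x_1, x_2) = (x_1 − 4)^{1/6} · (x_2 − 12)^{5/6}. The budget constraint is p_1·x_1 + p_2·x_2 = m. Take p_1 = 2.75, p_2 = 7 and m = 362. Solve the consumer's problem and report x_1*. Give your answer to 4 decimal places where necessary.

MRS = (1/5)·(x_2−12)/(x_1−4). Tangency with p_1/p_2 gives x_2−12 = 5·(p_1/p_2)·(x_1−4).
After buying the subsistence bundle (4, 12), a share 1/6 of the remaining income goes to x_1: x_1* = 4 + 1/6·(m − 4p_1 − 12p_2)/p_1.
Discretionary income = 362 − 4·2.75 − 12·7 = 267; x_1* = 4 + 1/6·267/2.75 = 20.1818.

x_1* = 20.1818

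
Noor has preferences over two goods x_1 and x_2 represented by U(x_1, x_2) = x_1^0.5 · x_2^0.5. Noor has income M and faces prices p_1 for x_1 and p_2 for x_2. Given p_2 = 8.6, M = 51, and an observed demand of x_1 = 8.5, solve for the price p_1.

p_1 = 3

Tangency: MRS = x_2/x_1 = p_1/p_2.
Rearranging, p_2·x_2 = p_1·x_1. Substituting into the budget gives p_1·x_1·(1 + 1) = M.
Demand: x_1*(p_1,p_2,M) = 0.5·M/p_1 and x_2* = 0.5·M/p_2.
Set x_1* = 8.5 in the demand function and solve for p_1: p_1 = 3.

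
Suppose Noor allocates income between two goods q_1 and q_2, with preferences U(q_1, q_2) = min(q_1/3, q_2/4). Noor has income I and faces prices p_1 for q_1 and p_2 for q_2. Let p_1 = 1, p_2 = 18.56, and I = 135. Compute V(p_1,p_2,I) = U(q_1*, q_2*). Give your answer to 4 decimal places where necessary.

V = 1.7478

Demand: q_1*(p_1,p_2,I) = 3·I/(3·p_1 + 4·p_2), q_2* = 4·I/(3·p_1 + 4·p_2).
Here 3·1 + 4·18.56 = 77.24, giving q_1* = 5.2434 and q_2* = 6.9912.
Utility at the optimum: U(5.2434, 6.9912) = 1.7478.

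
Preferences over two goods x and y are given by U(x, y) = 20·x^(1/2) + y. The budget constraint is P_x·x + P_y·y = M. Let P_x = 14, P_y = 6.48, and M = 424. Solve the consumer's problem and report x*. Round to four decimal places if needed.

x* = 21.4237

Set MRS = P_x/P_y: 10·x^(−1/2) = P_x/P_y.
Solve: √x = 10·P_y/P_x, so x*(P_x,P_y) = (10·P_y/P_x)², and y* = (M − P_x·x*)/P_y.
Plugging in: x* = (10·6.48/14)² = 21.4237.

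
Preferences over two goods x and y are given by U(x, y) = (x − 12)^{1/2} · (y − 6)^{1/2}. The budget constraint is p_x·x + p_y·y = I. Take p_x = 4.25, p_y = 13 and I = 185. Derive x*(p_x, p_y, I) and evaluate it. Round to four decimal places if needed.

x* = 18.5882

MRS = (y−6)/(x−12). Tangency with p_x/p_y gives y−6 = (p_x/p_y)·(x−12).
Substituting into the budget: x* = 12 + 0.5·(I − 12·p_x − 6·p_y)/p_x, and y* = 6 + 0.5·(…)/p_y.
Discretionary income = 185 − 12·4.25 − 6·13 = 56; x* = 12 + 0.5·56/4.25 = 18.5882.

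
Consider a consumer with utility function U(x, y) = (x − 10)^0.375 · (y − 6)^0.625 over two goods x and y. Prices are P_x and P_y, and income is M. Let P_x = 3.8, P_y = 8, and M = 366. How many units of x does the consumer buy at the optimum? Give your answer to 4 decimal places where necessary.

Let x' = x−10, y' = y−6. MRS = (3/5)·y'/x' = P_x/P_y.
Substituting into the budget: x* = 10 + 0.375·(M − 10·P_x − 6·P_y)/P_x, and y* = 6 + 0.625·(…)/P_y.
Discretionary income = 366 − 10·3.8 − 6·8 = 280; x* = 10 + 0.375·280/3.8 = 37.6316.

x* = 37.6316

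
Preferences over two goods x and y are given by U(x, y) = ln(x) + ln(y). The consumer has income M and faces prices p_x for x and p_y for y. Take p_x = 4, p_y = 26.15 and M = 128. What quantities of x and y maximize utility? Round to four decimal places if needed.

The MRS is y/x. Set MRS = p_x/p_y.
Rearranging, p_y·y = p_x·x. Substituting into the budget gives p_x·x·(1 + 1) = M.
Demand: x*(p_x,p_y,M) = 0.5·M/p_x and y* = 0.5·M/p_y.
At p_x=4, p_y=26.15, M=128: x* = 0.5·128/4 = 16, y* = 2.4474.

x* = 16, y* = 2.4474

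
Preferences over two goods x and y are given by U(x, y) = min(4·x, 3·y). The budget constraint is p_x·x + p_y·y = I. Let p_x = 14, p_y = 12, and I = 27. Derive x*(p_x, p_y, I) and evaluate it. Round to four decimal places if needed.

Leontief preferences: the optimum is at the kink where x/3 = y/4, i.e. y = (4/3)·x.
Budget: p_x·x + p_y·(4/3)·x = I, so (3·p_x + 4·p_y)·x = 3·I.
Demand: x*(p_x,p_y,I) = 3·I/(3·p_x + 4·p_y), y* = 4·I/(3·p_x + 4·p_y).
Here 3·14 + 4·12 = 90, giving x* = 0.9.

x* = 0.9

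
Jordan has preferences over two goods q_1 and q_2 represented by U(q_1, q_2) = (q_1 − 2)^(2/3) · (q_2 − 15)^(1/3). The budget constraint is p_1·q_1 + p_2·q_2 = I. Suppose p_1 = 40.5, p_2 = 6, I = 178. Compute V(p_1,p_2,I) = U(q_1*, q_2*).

V = 0.1728

Substituting into the budget: q_1* = 2 + 2/3·(I − 2·p_1 − 15·p_2)/p_1, and q_2* = 15 + 1/3·(…)/p_2.
Discretionary income = 178 − 2·40.5 − 15·6 = 7; q_1* = 2 + 2/3·7/40.5 = 2.1152; q_2* = 15 + 1/3·7/6 = 15.3889.
Utility at the optimum: U(2.1152, 15.3889) = 0.1728.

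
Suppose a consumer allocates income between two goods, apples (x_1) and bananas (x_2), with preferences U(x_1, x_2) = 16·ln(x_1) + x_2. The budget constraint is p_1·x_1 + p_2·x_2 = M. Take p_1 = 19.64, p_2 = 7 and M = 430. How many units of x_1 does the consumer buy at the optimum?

x_1* = 5.7026

So x_1*(p_1,p_2) = 16·p_2/p_1, independent of income; and x_2* = (M − 16·p_2)/p_2.
At the given prices: x_1* = 16·7/19.64 = 5.7026.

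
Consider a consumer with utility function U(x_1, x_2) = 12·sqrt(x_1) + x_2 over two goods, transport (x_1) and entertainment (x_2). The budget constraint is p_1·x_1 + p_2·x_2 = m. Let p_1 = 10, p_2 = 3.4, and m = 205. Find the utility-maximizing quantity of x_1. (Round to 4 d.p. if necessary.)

MU_x_1 = 6/√x_1, MU_x_2 = 1. Tangency: 6/√x_1 = p_1/p_2.
Solve: √x_1 = 6·p_2/p_1, so x_1*(p_1,p_2) = (6·p_2/p_1)², and x_2* = (m − p_1·x_1*)/p_2.
Plugging in: x_1* = (6·3.4/10)² = 4.1616.

x_1* = 4.1616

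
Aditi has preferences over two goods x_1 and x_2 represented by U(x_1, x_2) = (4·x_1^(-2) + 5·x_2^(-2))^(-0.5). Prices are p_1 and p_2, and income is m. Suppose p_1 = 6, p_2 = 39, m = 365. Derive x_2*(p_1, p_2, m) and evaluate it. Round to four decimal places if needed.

x_2* = 7.3894

MU_x_1 ∝ 4·x_1^(-3), MU_x_2 ∝ 5·x_2^(-3), so MRS = (4/5)·(x_2/x_1)^(3) = p_1/p_2.
Solve for the ratio: x_2/x_1 = [(5/4)·p_1/p_2]^(1/3).
With the ratio pinned down, the budget gives x_1* = m/(p_1 + p_2·(x_2/x_1)) and x_2* = (x_2/x_1)·x_1*.
Numerically x_2/x_1 = 0.577208, so x_1* = 365/(6 + 39·0.577208) = 12.802 and x_2* = 0.577208·12.802 = 7.3894.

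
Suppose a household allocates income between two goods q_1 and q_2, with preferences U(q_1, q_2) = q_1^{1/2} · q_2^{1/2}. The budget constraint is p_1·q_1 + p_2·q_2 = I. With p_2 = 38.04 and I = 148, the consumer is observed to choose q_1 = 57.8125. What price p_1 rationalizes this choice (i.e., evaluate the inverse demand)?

MU_q_1/MU_q_2 = (0.5·q_2)/(0.5·q_1); tangency sets this equal to p_1/p_2.
So 0.5·p_2·q_2 = 0.5·p_1·q_1; combined with the budget, a share 0.5 of income goes to q_1.
Demand: q_1*(p_1,p_2,I) = 0.5·I/p_1 and q_2* = 0.5·I/p_2.
Set q_1* = 57.8125 in the demand function and solve for p_1: p_1 = 1.28.

p_1 = 1.28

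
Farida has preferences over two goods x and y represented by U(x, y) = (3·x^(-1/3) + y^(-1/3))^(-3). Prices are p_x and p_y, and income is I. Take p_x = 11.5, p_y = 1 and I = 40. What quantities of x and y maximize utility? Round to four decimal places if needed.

Substitute y = (y/x)·x into the budget: x* = I/(p_x + p_y·(y/x)).
Numerically y/x = 2.73957, so x* = 40/(11.5 + 1·2.73957) = 2.8091 and y* = 2.73957·2.8091 = 7.6957.

x* = 2.8091, y* = 7.6957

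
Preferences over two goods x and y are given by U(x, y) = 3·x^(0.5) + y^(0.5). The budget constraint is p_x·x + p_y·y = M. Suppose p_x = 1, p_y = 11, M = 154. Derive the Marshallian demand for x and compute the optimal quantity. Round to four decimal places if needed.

x* = 152.46

MU_x ∝ 3·x^(-0.5), MU_y ∝ y^(-0.5), so MRS = 3·(y/x)^(0.5) = p_x/p_y.
Solve for the ratio: y/x = [(1/3)·p_x/p_y]^(2).
Substitute y = (y/x)·x into the budget: x* = M/(p_x + p_y·(y/x)).
Numerically y/x = 0.000918, so x* = 154/(1 + 11·0.000918) = 152.46.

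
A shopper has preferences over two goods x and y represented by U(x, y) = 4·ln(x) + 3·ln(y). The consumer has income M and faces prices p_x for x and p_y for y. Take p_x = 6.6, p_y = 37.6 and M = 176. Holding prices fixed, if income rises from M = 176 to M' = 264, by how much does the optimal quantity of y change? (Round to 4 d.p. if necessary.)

Demand: x*(p_x,p_y,M) = 4/7·M/p_x and y* = 3/7·M/p_y.
At p_x=6.6, p_y=37.6, M=176: y* = 3/7·176/37.6 = 2.0061.
At M' = 264: y* = 3.0091. Change: 3.0091 − 2.0061 = 1.003.

Δy* = 1.003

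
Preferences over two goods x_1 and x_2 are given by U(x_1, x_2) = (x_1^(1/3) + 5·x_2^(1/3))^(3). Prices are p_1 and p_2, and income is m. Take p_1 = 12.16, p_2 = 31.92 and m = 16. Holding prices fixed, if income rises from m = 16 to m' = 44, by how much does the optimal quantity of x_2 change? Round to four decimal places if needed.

From the CES first-order condition, (1/5)·(x_2/x_1)^(2/3) = p_1/p_2.
Hence x_2/x_1 = (5·p_1/p_2)^(1/(2/3)), i.e. raised to the 1.5 power.
With the ratio pinned down, the budget gives x_1* = m/(p_1 + p_2·(x_2/x_1)) and x_2* = (x_2/x_1)·x_1*.
Numerically x_2/x_1 = 2.628821, so x_1* = 16/(12.16 + 31.92·2.628821) = 0.1665 and x_2* = 2.628821·0.1665 = 0.4378.
At m' = 44: x_2* = 1.204. Change: 1.204 − 0.4378 = 0.7662.

Δx_2* = 0.7662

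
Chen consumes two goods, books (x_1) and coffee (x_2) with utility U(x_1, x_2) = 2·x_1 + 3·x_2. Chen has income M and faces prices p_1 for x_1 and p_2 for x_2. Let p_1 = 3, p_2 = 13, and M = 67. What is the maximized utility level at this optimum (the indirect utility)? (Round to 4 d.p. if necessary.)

V = 44.6667

Numerically: x_1* = 22.3333, x_2* = 0.
Utility at the optimum: U(22.3333, 0) = 44.6667.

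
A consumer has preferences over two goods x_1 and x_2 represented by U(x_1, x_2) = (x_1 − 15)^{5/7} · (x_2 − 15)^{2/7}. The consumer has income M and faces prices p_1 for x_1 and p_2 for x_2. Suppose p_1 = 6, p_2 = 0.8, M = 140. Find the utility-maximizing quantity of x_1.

x_1* = 19.5238

MRS = (5/2)·(x_2−15)/(x_1−15). Tangency with p_1/p_2 gives x_2−15 = (2/5)·(p_1/p_2)·(x_1−15).
Substituting into the budget: x_1* = 15 + 5/7·(M − 15·p_1 − 15·p_2)/p_1, and x_2* = 15 + 2/7·(…)/p_2.
Discretionary income = 140 − 15·6 − 15·0.8 = 38; x_1* = 15 + 5/7·38/6 = 19.5238.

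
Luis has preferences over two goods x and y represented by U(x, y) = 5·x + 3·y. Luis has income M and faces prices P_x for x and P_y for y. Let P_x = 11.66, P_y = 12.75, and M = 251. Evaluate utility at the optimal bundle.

Numerically: x* = 21.5266, y* = 0.
Utility at the optimum: U(21.5266, 0) = 107.6329.

V = 107.6329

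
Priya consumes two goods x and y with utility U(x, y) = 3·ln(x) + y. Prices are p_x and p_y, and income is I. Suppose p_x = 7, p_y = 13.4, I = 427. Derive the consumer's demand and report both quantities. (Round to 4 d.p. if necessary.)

x* = 5.7429, y* = 28.8657

MU_x = 3/x, MU_y = 1. Tangency: 3/x = p_x/p_y.
So x*(p_x,p_y) = 3·p_y/p_x, independent of income; and y* = (I − 3·p_y)/p_y.
At the given prices: x* = 3·13.4/7 = 5.7429, and y* = 28.8657.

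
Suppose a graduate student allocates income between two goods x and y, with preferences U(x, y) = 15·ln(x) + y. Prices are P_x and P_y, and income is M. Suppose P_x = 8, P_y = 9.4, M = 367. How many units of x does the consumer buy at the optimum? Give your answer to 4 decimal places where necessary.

x* = 17.625

MU_x = 15/x, MU_y = 1. Tangency: 15/x = P_x/P_y.
So x*(P_x,P_y) = 15·P_y/P_x, independent of income; and y* = (M − 15·P_y)/P_y.
At the given prices: x* = 15·9.4/8 = 17.625.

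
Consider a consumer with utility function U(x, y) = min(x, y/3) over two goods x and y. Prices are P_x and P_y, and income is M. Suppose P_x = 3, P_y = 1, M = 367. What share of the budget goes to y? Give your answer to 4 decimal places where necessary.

share on y = 0.5

With perfect complements, no substitution: consume in ratio x:y = 1:3.
Budget: P_x·x + P_y·3·x = M, so (P_x + 3·P_y)·x = M.
Demand: x*(P_x,P_y,M) = M/(P_x + 3·P_y), y* = 3·M/(P_x + 3·P_y).
Here 3 + 3·1 = 6, giving x* = 61.1667 and y* = 183.5.
Expenditure on y: 1·183.5 = 183.5; share = 0.5.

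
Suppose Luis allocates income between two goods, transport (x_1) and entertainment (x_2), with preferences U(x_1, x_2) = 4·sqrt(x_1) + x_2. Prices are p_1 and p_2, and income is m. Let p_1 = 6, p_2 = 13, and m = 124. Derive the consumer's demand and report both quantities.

x_1* = 18.7778, x_2* = 0.8718

Solve: √x_1 = 2·p_2/p_1, so x_1*(p_1,p_2) = (2·p_2/p_1)², and x_2* = (m − p_1·x_1*)/p_2.
Plugging in: x_1* = (2·13/6)² = 18.7778, x_2* = 0.8718.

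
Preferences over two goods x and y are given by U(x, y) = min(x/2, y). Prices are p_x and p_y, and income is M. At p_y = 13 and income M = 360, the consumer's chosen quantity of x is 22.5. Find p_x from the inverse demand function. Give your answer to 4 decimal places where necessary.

With perfect complements, no substitution: consume in ratio x:y = 2:1.
Budget: p_x·x + p_y·(1/2)·x = M, so (2·p_x + p_y)·x = 2·M.
Demand: x*(p_x,p_y,M) = 2·M/(2·p_x + p_y), y* = M/(2·p_x + p_y).
Set x* = 22.5 in the demand function and solve for p_x: p_x = 9.5.

p_x = 9.5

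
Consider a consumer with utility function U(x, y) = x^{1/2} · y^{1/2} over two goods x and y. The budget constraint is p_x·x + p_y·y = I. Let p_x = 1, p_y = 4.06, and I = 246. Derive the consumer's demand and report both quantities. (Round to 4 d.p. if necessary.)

The MRS is y/x. Set MRS = p_x/p_y.
Rearranging, p_y·y = p_x·x. Substituting into the budget gives p_x·x·(1 + 1) = I.
Demand: x*(p_x,p_y,I) = 0.5·I/p_x and y* = 0.5·I/p_y.
At p_x=1, p_y=4.06, I=246: x* = 0.5·246/1 = 123, y* = 30.2956.

x* = 123, y* = 30.2956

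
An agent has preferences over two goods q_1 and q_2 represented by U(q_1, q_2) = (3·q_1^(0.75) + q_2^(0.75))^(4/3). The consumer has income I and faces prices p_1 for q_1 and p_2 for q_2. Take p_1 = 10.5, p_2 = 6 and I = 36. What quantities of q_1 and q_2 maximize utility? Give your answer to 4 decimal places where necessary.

q_1* = 3.2158, q_2* = 0.3724

MRS = MU_q_1/MU_q_2 = 3·(q_2/q_1)^(0.25). Set equal to p_1/p_2.
Hence q_2/q_1 = ((1/3)·p_1/p_2)^(1/(0.25)), i.e. raised to the 4 power.
Substitute q_2 = (q_2/q_1)·q_1 into the budget: q_1* = I/(p_1 + p_2·(q_2/q_1)).
Numerically q_2/q_1 = 0.115789, so q_1* = 36/(10.5 + 6·0.115789) = 3.2158 and q_2* = 0.115789·3.2158 = 0.3724.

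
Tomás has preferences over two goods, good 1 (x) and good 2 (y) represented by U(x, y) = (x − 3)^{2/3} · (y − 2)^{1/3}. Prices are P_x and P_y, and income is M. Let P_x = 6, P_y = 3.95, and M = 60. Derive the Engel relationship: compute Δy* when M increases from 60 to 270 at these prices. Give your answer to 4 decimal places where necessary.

Δy* = 17.7215

This is Cobb-Douglas in (x−3, y−2): tangency gives 2/3·P_y·(y−2) = 1/3·P_x·(x−3).
After buying the subsistence bundle (3, 2), a share 2/3 of the remaining income goes to x: x* = 3 + 2/3·(M − 3P_x − 2P_y)/P_x.
Discretionary income = 60 − 3·6 − 2·3.95 = 34.1; y* = 2 + 1/3·34.1/3.95 = 4.8776.
At M' = 270: y* = 22.5992. Change: 22.5992 − 4.8776 = 17.7215.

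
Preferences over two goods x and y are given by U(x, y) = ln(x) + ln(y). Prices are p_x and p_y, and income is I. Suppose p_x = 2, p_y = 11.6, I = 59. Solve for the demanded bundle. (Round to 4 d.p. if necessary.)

Tangency: MRS = y/x = p_x/p_y.
Rearranging, p_y·y = p_x·x. Substituting into the budget gives p_x·x·(1 + 1) = I.
Demand: x*(p_x,p_y,I) = 0.5·I/p_x and y* = 0.5·I/p_y.
At p_x=2, p_y=11.6, I=59: x* = 0.5·59/2 = 14.75, y* = 2.5431.

x* = 14.75, y* = 2.5431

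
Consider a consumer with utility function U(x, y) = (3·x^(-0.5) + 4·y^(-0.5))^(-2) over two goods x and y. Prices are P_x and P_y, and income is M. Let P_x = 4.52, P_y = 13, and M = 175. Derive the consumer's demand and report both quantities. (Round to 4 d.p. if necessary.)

x* = 14.2196, y* = 8.5175

Substitute y = (y/x)·x into the budget: x* = M/(P_x + P_y·(y/x)).
Numerically y/x = 0.598994, so x* = 175/(4.52 + 13·0.598994) = 14.2196 and y* = 0.598994·14.2196 = 8.5175.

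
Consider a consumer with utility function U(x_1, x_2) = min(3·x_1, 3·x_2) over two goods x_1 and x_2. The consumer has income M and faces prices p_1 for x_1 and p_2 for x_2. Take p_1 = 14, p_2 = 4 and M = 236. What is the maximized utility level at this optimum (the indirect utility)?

Leontief preferences: the optimum is at the kink where x_1/3 = x_2/3, i.e. x_2 = x_1.
Budget: p_1·x_1 + p_2·x_1 = M, so (3·p_1 + 3·p_2)·x_1 = 3·M.
Demand: x_1*(p_1,p_2,M) = 3·M/(3·p_1 + 3·p_2), x_2* = 3·M/(3·p_1 + 3·p_2).
Here 3·14 + 3·4 = 54, giving x_1* = 13.1111 and x_2* = 13.1111.
Utility at the optimum: U(13.1111, 13.1111) = 39.3333.

V = 39.3333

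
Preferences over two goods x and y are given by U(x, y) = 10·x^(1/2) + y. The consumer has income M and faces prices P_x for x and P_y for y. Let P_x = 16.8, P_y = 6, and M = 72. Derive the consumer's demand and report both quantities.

x* = 3.1888, y* = 3.0714

Solve: √x = 5·P_y/P_x, so x*(P_x,P_y) = (5·P_y/P_x)², and y* = (M − P_x·x*)/P_y.
Plugging in: x* = (5·6/16.8)² = 3.1888, y* = 3.0714.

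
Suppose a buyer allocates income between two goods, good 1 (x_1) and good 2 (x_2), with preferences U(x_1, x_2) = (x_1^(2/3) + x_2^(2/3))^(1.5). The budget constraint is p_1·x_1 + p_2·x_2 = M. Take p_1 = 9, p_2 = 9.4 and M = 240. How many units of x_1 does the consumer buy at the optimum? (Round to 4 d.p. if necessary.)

x_1* = 13.9128

MU_x_1 ∝ x_1^(-1/3), MU_x_2 ∝ x_2^(-1/3), so MRS = (x_2/x_1)^(1/3) = p_1/p_2.
Solve for the ratio: x_2/x_1 = [p_1/p_2]^(3).
With the ratio pinned down, the budget gives x_1* = M/(p_1 + p_2·(x_2/x_1)) and x_2* = (x_2/x_1)·x_1*.
Numerically x_2/x_1 = 0.877696, so x_1* = 240/(9 + 9.4·0.877696) = 13.9128.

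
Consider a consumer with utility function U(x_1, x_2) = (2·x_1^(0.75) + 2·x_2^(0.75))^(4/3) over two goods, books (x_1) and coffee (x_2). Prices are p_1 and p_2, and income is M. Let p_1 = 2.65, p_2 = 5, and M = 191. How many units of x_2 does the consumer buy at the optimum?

x_2* = 4.9501

MRS = MU_x_1/MU_x_2 = (x_2/x_1)^(0.25). Set equal to p_1/p_2.
Solve for the ratio: x_2/x_1 = [p_1/p_2]^(4).
Substitute x_2 = (x_2/x_1)·x_1 into the budget: x_1* = M/(p_1 + p_2·(x_2/x_1)).
Numerically x_2/x_1 = 0.078905, so x_1* = 191/(2.65 + 5·0.078905) = 62.7356 and x_2* = 0.078905·62.7356 = 4.9501.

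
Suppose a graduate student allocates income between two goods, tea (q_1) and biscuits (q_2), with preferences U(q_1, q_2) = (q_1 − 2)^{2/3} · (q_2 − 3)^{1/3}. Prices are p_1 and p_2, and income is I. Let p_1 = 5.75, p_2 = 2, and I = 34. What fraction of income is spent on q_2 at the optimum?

share on q_2 = 0.3382

This is Cobb-Douglas in (q_1−2, q_2−3): tangency gives 2/3·p_2·(q_2−3) = 1/3·p_1·(q_1−2).
After buying the subsistence bundle (2, 3), a share 2/3 of the remaining income goes to q_1: q_1* = 2 + 2/3·(I − 2p_1 − 3p_2)/p_1.
Discretionary income = 34 − 2·5.75 − 3·2 = 16.5; q_1* = 2 + 2/3·16.5/5.75 = 3.913; q_2* = 3 + 1/3·16.5/2 = 5.75.
Expenditure on q_2: 2·5.75 = 11.5; share = 0.3382.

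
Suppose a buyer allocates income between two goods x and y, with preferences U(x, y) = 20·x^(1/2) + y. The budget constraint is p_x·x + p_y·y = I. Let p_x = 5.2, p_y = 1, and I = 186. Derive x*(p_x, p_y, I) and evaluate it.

x* = 3.6982

Solve: √x = 10·p_y/p_x, so x*(p_x,p_y) = (10·p_y/p_x)², and y* = (I − p_x·x*)/p_y.
Plugging in: x* = (10·1/5.2)² = 3.6982.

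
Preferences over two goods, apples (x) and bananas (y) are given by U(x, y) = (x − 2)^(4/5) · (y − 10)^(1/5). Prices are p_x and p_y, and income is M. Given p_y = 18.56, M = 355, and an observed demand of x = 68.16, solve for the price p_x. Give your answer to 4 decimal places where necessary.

Let x' = x−2, y' = y−10. MRS = 4·y'/x' = p_x/p_y.
Substituting into the budget: x* = 2 + 0.8·(M − 2·p_x − 10·p_y)/p_x, and y* = 10 + 0.2·(…)/p_y.
Set x* = 68.16 in the demand function and solve for p_x: p_x = 2.

p_x = 2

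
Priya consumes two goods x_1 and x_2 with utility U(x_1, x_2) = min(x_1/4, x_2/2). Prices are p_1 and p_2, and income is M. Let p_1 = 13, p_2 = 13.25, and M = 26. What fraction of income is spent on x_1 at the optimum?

With perfect complements, no substitution: consume in ratio x_1:x_2 = 4:2.
Budget: p_1·x_1 + p_2·(1/2)·x_1 = M, so (4·p_1 + 2·p_2)·x_1 = 4·M.
Demand: x_1*(p_1,p_2,M) = 4·M/(4·p_1 + 2·p_2), x_2* = 2·M/(4·p_1 + 2·p_2).
Here 4·13 + 2·13.25 = 78.5, giving x_1* = 1.3248 and x_2* = 0.6624.
Expenditure on x_1: 13·1.3248 = 17.2229; share = 0.6624.

share on x_1 = 0.6624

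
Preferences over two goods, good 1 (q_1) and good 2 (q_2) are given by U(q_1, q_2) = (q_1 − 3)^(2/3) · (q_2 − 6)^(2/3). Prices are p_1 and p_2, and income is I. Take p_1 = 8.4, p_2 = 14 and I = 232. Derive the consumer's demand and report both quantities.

q_1* = 10.3095, q_2* = 10.3857

After buying the subsistence bundle (3, 6), a share 0.5 of the remaining income goes to q_1: q_1* = 3 + 0.5·(I − 3p_1 − 6p_2)/p_1.
Discretionary income = 232 − 3·8.4 − 6·14 = 122.8; q_1* = 3 + 0.5·122.8/8.4 = 10.3095; q_2* = 6 + 0.5·122.8/14 = 10.3857.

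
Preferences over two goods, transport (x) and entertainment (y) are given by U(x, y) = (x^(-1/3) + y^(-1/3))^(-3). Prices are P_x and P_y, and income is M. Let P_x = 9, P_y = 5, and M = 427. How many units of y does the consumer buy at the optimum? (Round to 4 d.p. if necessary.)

y* = 39.5683

Substitute y = (y/x)·x into the budget: x* = M/(P_x + P_y·(y/x)).
Numerically y/x = 1.554012, so x* = 427/(9 + 5·1.554012) = 25.462 and y* = 1.554012·25.462 = 39.5683.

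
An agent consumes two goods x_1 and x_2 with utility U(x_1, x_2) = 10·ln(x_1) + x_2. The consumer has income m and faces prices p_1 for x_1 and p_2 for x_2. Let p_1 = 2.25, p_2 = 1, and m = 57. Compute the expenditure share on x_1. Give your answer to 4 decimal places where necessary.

MU_x_1 = 10/x_1, MU_x_2 = 1. Tangency: 10/x_1 = p_1/p_2.
So x_1*(p_1,p_2) = 10·p_2/p_1, independent of income; and x_2* = (m − 10·p_2)/p_2.
At the given prices: x_1* = 10·1/2.25 = 4.4444, and x_2* = 47.
Expenditure on x_1: 2.25·4.4444 = 10; share = 0.1754.

share on x_1 = 0.1754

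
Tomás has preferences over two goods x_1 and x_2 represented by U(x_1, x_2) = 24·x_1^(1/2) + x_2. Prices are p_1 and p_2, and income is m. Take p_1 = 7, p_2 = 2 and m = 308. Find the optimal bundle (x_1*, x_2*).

Utility is quasi-linear in x_2; the FOC for x_1 is 12/√x_1 = p_1/p_2.
Thus x_1* = (12·p_2/p_1)² — independent of m — with the rest of income spent on x_2.
Plugging in: x_1* = (12·2/7)² = 11.7551, x_2* = 112.8571.

x_1* = 11.7551, x_2* = 112.8571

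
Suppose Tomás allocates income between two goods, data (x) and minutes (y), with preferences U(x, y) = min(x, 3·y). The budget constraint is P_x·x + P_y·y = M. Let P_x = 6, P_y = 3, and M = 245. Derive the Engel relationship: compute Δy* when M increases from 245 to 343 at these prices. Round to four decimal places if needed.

Δy* = 4.6667

Demand: x*(P_x,P_y,M) = 3·M/(3·P_x + P_y), y* = M/(3·P_x + P_y).
Here 3·6 + 3 = 21, giving y* = 11.6667.
At M' = 343: y* = 16.3333. Change: 16.3333 − 11.6667 = 4.6667.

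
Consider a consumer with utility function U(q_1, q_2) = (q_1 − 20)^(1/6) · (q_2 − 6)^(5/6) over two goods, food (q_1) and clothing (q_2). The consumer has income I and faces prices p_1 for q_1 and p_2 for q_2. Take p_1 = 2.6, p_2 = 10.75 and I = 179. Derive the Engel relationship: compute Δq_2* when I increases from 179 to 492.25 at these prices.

Let q_1' = q_1−20, q_2' = q_2−6. MRS = (1/5)·q_2'/q_1' = p_1/p_2.
Substituting into the budget: q_1* = 20 + 1/6·(I − 20·p_1 − 6·p_2)/p_1, and q_2* = 6 + 5/6·(…)/p_2.
Discretionary income = 179 − 20·2.6 − 6·10.75 = 62.5; q_2* = 6 + 5/6·62.5/10.75 = 10.845.
At I' = 492.25: q_2* = 35.1279. Change: 35.1279 − 10.845 = 24.2829.

Δq_2* = 24.2829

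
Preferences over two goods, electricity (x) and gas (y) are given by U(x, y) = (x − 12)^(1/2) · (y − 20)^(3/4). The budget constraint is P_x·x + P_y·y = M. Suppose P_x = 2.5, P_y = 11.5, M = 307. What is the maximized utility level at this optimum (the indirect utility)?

V = 5.3737

Let x' = x−12, y' = y−20. MRS = (2/3)·y'/x' = P_x/P_y.
Substituting into the budget: x* = 12 + 0.4·(M − 12·P_x − 20·P_y)/P_x, and y* = 20 + 0.6·(…)/P_y.
Discretionary income = 307 − 12·2.5 − 20·11.5 = 47; x* = 12 + 0.4·47/2.5 = 19.52; y* = 20 + 0.6·47/11.5 = 22.4522.
Utility at the optimum: U(19.52, 22.4522) = 5.3737.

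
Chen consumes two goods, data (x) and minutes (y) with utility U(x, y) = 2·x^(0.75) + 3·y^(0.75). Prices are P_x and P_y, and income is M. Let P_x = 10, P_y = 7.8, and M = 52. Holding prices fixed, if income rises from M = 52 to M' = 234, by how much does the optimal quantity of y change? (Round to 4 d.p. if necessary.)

Δy* = 21.3336

From the CES first-order condition, (2/3)·(y/x)^(0.25) = P_x/P_y.
Solve for the ratio: y/x = [(3/2)·P_x/P_y]^(4).
With the ratio pinned down, the budget gives x* = M/(P_x + P_y·(y/x)) and y* = (y/x)·x*.
Numerically y/x = 13.676867, so x* = 52/(10 + 7.8·13.676867) = 0.4457 and y* = 13.676867·0.4457 = 6.0953.
At M' = 234: y* = 27.4289. Change: 27.4289 − 6.0953 = 21.3336.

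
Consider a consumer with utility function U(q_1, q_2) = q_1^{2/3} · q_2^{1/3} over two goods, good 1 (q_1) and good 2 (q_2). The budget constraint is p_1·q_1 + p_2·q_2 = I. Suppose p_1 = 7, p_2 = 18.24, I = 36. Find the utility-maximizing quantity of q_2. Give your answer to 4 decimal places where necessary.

Demand: q_1*(p_1,p_2,I) = 2/3·I/p_1 and q_2* = 1/3·I/p_2.
At p_1=7, p_2=18.24, I=36: q_2* = 1/3·36/18.24 = 0.6579.

q_2* = 0.6579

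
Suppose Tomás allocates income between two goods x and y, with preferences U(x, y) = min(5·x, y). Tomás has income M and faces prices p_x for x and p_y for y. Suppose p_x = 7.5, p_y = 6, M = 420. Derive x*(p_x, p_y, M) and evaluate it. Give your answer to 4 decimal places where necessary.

With perfect complements, no substitution: consume in ratio x:y = 1:5.
Budget: p_x·x + p_y·5·x = M, so (p_x + 5·p_y)·x = M.
Demand: x*(p_x,p_y,M) = M/(p_x + 5·p_y), y* = 5·M/(p_x + 5·p_y).
Here 7.5 + 5·6 = 37.5, giving x* = 11.2.

x* = 11.2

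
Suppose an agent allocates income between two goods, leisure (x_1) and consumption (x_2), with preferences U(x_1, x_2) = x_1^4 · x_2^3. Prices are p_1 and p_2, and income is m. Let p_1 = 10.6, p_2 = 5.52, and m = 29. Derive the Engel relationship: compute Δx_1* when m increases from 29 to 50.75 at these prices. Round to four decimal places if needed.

The MRS is (4/3)·x_2/x_1. Set MRS = p_1/p_2.
Rearranging, p_2·x_2 = (3/4)·p_1·x_1. Substituting into the budget gives p_1·x_1·(1 + (3/4)) = m.
Demand: x_1*(p_1,p_2,m) = 4/7·m/p_1 and x_2* = 3/7·m/p_2.
At p_1=10.6, p_2=5.52, m=29: x_1* = 4/7·29/10.6 = 1.5633.
At m' = 50.75: x_1* = 2.7358. Change: 2.7358 − 1.5633 = 1.1725.

Δx_1* = 1.1725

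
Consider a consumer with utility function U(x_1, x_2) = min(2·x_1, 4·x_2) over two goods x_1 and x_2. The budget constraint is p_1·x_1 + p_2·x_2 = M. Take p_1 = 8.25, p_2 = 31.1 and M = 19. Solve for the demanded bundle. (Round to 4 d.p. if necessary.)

Leontief preferences: the optimum is at the kink where x_1/4 = x_2/2, i.e. x_2 = (1/2)·x_1.
Budget: p_1·x_1 + p_2·(1/2)·x_1 = M, so (4·p_1 + 2·p_2)·x_1 = 4·M.
Demand: x_1*(p_1,p_2,M) = 4·M/(4·p_1 + 2·p_2), x_2* = 2·M/(4·p_1 + 2·p_2).
Here 4·8.25 + 2·31.1 = 95.2, giving x_1* = 0.7983 and x_2* = 0.3992.

x_1* = 0.7983, x_2* = 0.3992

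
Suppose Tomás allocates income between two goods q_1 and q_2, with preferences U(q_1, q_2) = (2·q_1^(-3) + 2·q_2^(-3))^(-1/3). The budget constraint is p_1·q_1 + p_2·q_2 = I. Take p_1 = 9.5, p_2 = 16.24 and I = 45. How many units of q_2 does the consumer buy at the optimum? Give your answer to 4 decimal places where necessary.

q_2* = 1.6603

MU_q_1 ∝ 2·q_1^(-4), MU_q_2 ∝ 2·q_2^(-4), so MRS = (q_2/q_1)^(4) = p_1/p_2.
Hence q_2/q_1 = (p_1/p_2)^(1/(4)), i.e. raised to the 0.25 power.
With the ratio pinned down, the budget gives q_1* = I/(p_1 + p_2·(q_2/q_1)) and q_2* = (q_2/q_1)·q_1*.
Numerically q_2/q_1 = 0.874549, so q_1* = 45/(9.5 + 16.24·0.874549) = 1.8985 and q_2* = 0.874549·1.8985 = 1.6603.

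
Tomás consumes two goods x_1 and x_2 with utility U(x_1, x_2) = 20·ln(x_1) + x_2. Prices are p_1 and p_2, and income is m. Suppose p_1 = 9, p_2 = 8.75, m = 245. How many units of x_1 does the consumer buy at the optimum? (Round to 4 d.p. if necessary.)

x_1* = 19.4444

At the given prices: x_1* = 20·8.75/9 = 19.4444.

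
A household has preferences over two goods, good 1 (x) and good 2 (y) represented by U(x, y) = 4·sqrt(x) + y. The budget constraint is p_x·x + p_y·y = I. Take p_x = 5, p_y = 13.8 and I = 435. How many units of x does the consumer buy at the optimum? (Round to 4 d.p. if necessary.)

x* = 30.4704

Utility is quasi-linear in y; the FOC for x is 2/√x = p_x/p_y.
Thus x* = (2·p_y/p_x)² — independent of I — with the rest of income spent on y.
Plugging in: x* = (2·13.8/5)² = 30.4704.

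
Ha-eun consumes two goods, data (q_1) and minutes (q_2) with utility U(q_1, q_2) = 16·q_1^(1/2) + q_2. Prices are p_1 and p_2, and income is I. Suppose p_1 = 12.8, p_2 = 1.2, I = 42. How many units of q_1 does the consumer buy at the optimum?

q_1* = 0.5625

MU_q_1 = 8/√q_1, MU_q_2 = 1. Tangency: 8/√q_1 = p_1/p_2.
Thus q_1* = (8·p_2/p_1)² — independent of I — with the rest of income spent on q_2.
Plugging in: q_1* = (8·1.2/12.8)² = 0.5625.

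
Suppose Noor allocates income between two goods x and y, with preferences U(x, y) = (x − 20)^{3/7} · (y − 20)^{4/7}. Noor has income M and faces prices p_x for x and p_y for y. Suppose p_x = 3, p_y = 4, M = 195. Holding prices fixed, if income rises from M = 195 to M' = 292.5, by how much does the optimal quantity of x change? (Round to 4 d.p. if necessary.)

Let x' = x−20, y' = y−20. MRS = (3/4)·y'/x' = p_x/p_y.
Substituting into the budget: x* = 20 + 3/7·(M − 20·p_x − 20·p_y)/p_x, and y* = 20 + 4/7·(…)/p_y.
Discretionary income = 195 − 20·3 − 20·4 = 55; x* = 20 + 3/7·55/3 = 27.8571.
At M' = 292.5: x* = 41.7857. Change: 41.7857 − 27.8571 = 13.9286.

Δx* = 13.9286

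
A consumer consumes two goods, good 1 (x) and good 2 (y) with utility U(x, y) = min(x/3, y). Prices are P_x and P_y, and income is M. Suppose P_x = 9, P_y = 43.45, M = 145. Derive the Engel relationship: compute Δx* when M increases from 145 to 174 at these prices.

Δx* = 1.2349

Here 3·9 + 43.45 = 70.45, giving x* = 6.1746.
At M' = 174: x* = 7.4095. Change: 7.4095 − 6.1746 = 1.2349.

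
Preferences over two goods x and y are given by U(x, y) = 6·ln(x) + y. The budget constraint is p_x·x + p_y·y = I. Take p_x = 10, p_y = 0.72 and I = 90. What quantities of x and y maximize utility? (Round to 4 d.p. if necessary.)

x* = 0.432, y* = 119

MU_x = 6/x, MU_y = 1. Tangency: 6/x = p_x/p_y.
So x*(p_x,p_y) = 6·p_y/p_x, independent of income; and y* = (I − 6·p_y)/p_y.
At the given prices: x* = 6·0.72/10 = 0.432, and y* = 119.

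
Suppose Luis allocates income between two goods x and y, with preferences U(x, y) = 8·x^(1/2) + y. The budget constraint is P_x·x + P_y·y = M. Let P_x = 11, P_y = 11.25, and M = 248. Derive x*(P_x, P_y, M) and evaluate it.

x* = 16.7355

MU_x = 4/√x, MU_y = 1. Tangency: 4/√x = P_x/P_y.
Solve: √x = 4·P_y/P_x, so x*(P_x,P_y) = (4·P_y/P_x)², and y* = (M − P_x·x*)/P_y.
Plugging in: x* = (4·11.25/11)² = 16.7355.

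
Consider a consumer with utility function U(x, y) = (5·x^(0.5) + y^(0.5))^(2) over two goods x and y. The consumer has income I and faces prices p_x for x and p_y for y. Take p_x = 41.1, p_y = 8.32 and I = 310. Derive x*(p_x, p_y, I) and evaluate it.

x* = 6.2981

MRS = MU_x/MU_y = 5·(y/x)^(0.5). Set equal to p_x/p_y.
Hence y/x = ((1/5)·p_x/p_y)^(1/(0.5)), i.e. raised to the 2 power.
With the ratio pinned down, the budget gives x* = I/(p_x + p_y·(y/x)) and y* = (y/x)·x*.
Numerically y/x = 0.976106, so x* = 310/(41.1 + 8.32·0.976106) = 6.2981.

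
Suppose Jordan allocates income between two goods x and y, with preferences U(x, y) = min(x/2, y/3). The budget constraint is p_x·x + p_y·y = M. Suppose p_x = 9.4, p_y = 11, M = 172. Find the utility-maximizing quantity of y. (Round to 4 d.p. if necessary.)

y* = 9.9614

Leontief preferences: the optimum is at the kink where x/2 = y/3, i.e. y = (3/2)·x.
Budget: p_x·x + p_y·(3/2)·x = M, so (2·p_x + 3·p_y)·x = 2·M.
Demand: x*(p_x,p_y,M) = 2·M/(2·p_x + 3·p_y), y* = 3·M/(2·p_x + 3·p_y).
Here 2·9.4 + 3·11 = 51.8, giving y* = 9.9614.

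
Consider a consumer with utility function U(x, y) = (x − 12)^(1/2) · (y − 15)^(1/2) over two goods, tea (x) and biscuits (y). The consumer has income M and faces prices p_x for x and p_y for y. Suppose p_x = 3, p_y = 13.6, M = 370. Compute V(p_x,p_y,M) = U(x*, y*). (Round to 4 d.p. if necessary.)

V = 10.1761

Substituting into the budget: x* = 12 + 0.5·(M − 12·p_x − 15·p_y)/p_x, and y* = 15 + 0.5·(…)/p_y.
Discretionary income = 370 − 12·3 − 15·13.6 = 130; x* = 12 + 0.5·130/3 = 33.6667; y* = 15 + 0.5·130/13.6 = 19.7794.
Utility at the optimum: U(33.6667, 19.7794) = 10.1761.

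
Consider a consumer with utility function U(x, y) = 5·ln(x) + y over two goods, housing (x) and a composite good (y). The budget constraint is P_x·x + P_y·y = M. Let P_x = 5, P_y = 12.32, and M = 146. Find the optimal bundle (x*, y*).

MU_x = 5/x, MU_y = 1. Tangency: 5/x = P_x/P_y.
So x*(P_x,P_y) = 5·P_y/P_x, independent of income; and y* = (M − 5·P_y)/P_y.
At the given prices: x* = 5·12.32/5 = 12.32, and y* = 6.8506.

x* = 12.32, y* = 6.8506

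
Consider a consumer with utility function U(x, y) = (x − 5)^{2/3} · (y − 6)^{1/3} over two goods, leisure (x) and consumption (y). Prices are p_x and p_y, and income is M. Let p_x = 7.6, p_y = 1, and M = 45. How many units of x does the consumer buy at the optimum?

x* = 5.0877

MRS = 2·(y−6)/(x−5). Tangency with p_x/p_y gives y−6 = (1/2)·(p_x/p_y)·(x−5).
After buying the subsistence bundle (5, 6), a share 2/3 of the remaining income goes to x: x* = 5 + 2/3·(M − 5p_x − 6p_y)/p_x.
Discretionary income = 45 − 5·7.6 − 6·1 = 1; x* = 5 + 2/3·1/7.6 = 5.0877.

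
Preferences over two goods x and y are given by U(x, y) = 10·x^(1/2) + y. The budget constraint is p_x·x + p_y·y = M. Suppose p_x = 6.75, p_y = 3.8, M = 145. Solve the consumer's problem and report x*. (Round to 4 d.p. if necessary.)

x* = 7.9232

Set MRS = p_x/p_y: 5·x^(−1/2) = p_x/p_y.
Solve: √x = 5·p_y/p_x, so x*(p_x,p_y) = (5·p_y/p_x)², and y* = (M − p_x·x*)/p_y.
Plugging in: x* = (5·3.8/6.75)² = 7.9232.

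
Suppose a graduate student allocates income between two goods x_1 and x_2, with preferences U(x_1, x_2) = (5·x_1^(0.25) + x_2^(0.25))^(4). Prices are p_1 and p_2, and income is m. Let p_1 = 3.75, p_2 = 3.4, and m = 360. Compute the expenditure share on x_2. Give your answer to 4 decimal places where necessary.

MU_x_1 ∝ 5·x_1^(-0.75), MU_x_2 ∝ x_2^(-0.75), so MRS = 5·(x_2/x_1)^(0.75) = p_1/p_2.
Hence x_2/x_1 = ((1/5)·p_1/p_2)^(1/(0.75)), i.e. raised to the 4/3 power.
With the ratio pinned down, the budget gives x_1* = m/(p_1 + p_2·(x_2/x_1)) and x_2* = (x_2/x_1)·x_1*.
Numerically x_2/x_1 = 0.133284, so x_1* = 360/(3.75 + 3.4·0.133284) = 85.6498 and x_2* = 0.133284·85.6498 = 11.4157.
Expenditure on x_2: 3.4·11.4157 = 38.8134; share = 0.1078.

share on x_2 = 0.1078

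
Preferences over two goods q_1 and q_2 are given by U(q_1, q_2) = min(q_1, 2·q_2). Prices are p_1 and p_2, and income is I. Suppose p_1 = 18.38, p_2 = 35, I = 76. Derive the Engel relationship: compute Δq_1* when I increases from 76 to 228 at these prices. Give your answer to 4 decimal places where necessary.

With perfect complements, no substitution: consume in ratio q_1:q_2 = 2:1.
Budget: p_1·q_1 + p_2·(1/2)·q_1 = I, so (2·p_1 + p_2)·q_1 = 2·I.
Demand: q_1*(p_1,p_2,I) = 2·I/(2·p_1 + p_2), q_2* = I/(2·p_1 + p_2).
Here 2·18.38 + 35 = 71.76, giving q_1* = 2.1182.
At I' = 228: q_1* = 6.3545. Change: 6.3545 − 2.1182 = 4.2363.

Δq_1* = 4.2363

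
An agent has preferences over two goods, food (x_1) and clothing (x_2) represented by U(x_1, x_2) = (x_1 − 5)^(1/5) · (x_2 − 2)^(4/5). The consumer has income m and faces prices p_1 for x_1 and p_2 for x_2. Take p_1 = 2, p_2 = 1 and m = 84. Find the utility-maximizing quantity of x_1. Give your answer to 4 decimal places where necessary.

x_1* = 12.2

MRS = (1/4)·(x_2−2)/(x_1−5). Tangency with p_1/p_2 gives x_2−2 = 4·(p_1/p_2)·(x_1−5).
After buying the subsistence bundle (5, 2), a share 0.2 of the remaining income goes to x_1: x_1* = 5 + 0.2·(m − 5p_1 − 2p_2)/p_1.
Discretionary income = 84 − 5·2 − 2·1 = 72; x_1* = 5 + 0.2·72/2 = 12.2.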